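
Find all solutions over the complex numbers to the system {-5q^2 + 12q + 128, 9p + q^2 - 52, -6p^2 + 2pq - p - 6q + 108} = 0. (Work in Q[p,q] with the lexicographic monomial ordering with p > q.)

Compute a lex Gröbner basis by Buchberger's algorithm.
f_1 = -5q^2 + 12q + 128, LT = q^2.
f_2 = 9p + q^2 - 52, LT = p.
f_3 = -6p^2 + 2pq - p - 6q + 108, LT = p^2.

S(f_2,f_3): lcm = p^2. S = 1/9pq^2 + 1/3pq - 107/18p - q + 18.
  reduce S modulo (f_1, f_2, f_3):
  remainder 451/375q + 1804/375 ≠ 0; add h_4 = 451/375q + 1804/375 to the basis.

The other S-polynomials (S(f_1,f_2), S(f_1,f_3), S(f_1,h_4), S(f_2,h_4), S(f_3,h_4)) all reduce to 0 modulo the current basis, so we have a Gröbner basis.
Inter-reduce: drop elements whose leading term is divisible by another's, tail-reduce, and make monic.
Reduced Gröbner basis: {p - 4, q + 4}.

Since the basis is lex-ordered, q + 4 is univariate in q. Its roots are {-4}. Back-substituting each root into the other basis elements fixes the other coordinates.
  q = -4: the earlier basis element becomes p - 4 = 0, giving p = 4 — point (4, -4).

{(4, -4)}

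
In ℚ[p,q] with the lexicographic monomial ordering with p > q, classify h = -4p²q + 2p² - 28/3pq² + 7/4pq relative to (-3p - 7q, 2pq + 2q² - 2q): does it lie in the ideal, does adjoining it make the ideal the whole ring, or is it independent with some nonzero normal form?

-4p²q + 2p² - 28/3pq² + 7/4pq is independent of I; its normal form modulo I is -245/48q.

First compute the reduced Gröbner basis of I by Buchberger's algorithm.
f_1 = -3p - 7q, LT = p.
f_2 = 2pq + 2q² - 2q, LT = pq.

S(f_1,f_2): lcm = pq. S = 4/3q² + q.
  reduce S modulo (f_1, f_2):
  remainder 4/3q² + q ≠ 0; add k_3 = 4/3q² + q to the basis.

The other S-polynomials (S(f_1,k_3), S(f_2,k_3)) all reduce to 0 modulo the current basis, so we have a Gröbner basis.
Inter-reduce: drop elements whose leading term is divisible by another's, tail-reduce, and make monic.
Reduced Gröbner basis: {p + 7/3q, q² + ¾q}.
Label its elements g_1 = p + 7/3q, g_2 = q² + ¾q.

Reduce h = -4p²q + 2p² - 28/3pq² + 7/4pq modulo G:
  leading term p²q: subtract (-4pq)·g_1 from -4p²q + 2p² - 28/3pq² + 7/4pq → 2p² + 7/4pq
  leading term p²: subtract (2p)·g_1 from 2p² + 7/4pq → -35/12pq
  leading term pq: subtract (-35/12q)·g_1 from -35/12pq → 245/36q²
  leading term q²: subtract (245/36)·g_2 from 245/36q² → -245/48q
  leading term q: no divisor's leading term divides it; move -245/48q to the remainder.
  normal form = -245/48q.
The normal form is nonzero, so h ∉ I. Since h minus its normal form lies in I, I + (h) = I + (r) where r = -245/48q; decide whether this ideal is the whole ring.
Run Buchberger on G together with r (pairs among the g_i already reduce to 0 since G is a Gröbner basis):
g_1 = p + 7/3q, LT = p.
g_2 = q² + ¾q, LT = q².
r = -245/48q, LT = q.

The S-polynomials (S(g_1,g_2), S(g_1,r), S(g_2,r)) all reduce to 0 modulo the current basis, so we have a Gröbner basis.
Inter-reduce: drop elements whose leading term is divisible by another's, tail-reduce, and make monic.
Reduced Gröbner basis: {p, q}.
The reduced Gröbner basis of I + (h) is {p, q} ≠ {1}, a proper ideal, so the enlarged system stays consistent: h is independent of I, with normal form -245/48q.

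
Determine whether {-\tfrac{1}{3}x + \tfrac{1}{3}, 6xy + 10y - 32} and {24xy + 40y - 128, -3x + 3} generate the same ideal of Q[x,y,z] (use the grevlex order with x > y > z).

Equality of ideals is decidable: compute both reduced Gröbner bases (unique for the ordering) and check whether they agree.
Buchberger on the first generating set:
f_1 = -\tfrac{1}{3}x + \tfrac{1}{3}, LT = x.
f_2 = 6xy + 10y - 32, LT = xy.

S(f_1,f_2): lcm = xy. S = -\tfrac{8}{3}y + \tfrac{16}{3}.
  leading term y: no divisor's leading term divides it; move -\tfrac{8}{3}y to the remainder.
  leading term 1: no divisor's leading term divides it; move \tfrac{16}{3} to the remainder.
  remainder -\tfrac{8}{3}y + \tfrac{16}{3} ≠ 0; add g_3 = -\tfrac{8}{3}y + \tfrac{16}{3} to the basis.

S(f_1,g_3): leading monomials are coprime, so the S-polynomial reduces to 0 (Buchberger's first criterion).
S(f_2,g_3): lcm = xy. S = 2x + \tfrac{5}{3}y - \tfrac{16}{3}.
  leading term x: subtract (-6)·f_1 from 2x + \tfrac{5}{3}y - \tfrac{16}{3} → \tfrac{5}{3}y - \tfrac{10}{3}
  leading term y: subtract (-\tfrac{5}{8})·g_3 from \tfrac{5}{3}y - \tfrac{10}{3} → 0
  remainder 0.

Every S-polynomial of the final basis reduces to 0, so we have a Gröbner basis.
Inter-reduce: drop elements whose leading term is divisible by another's, tail-reduce, and make monic.
Reduced Gröbner basis: {x - 1, y - 2}.

Buchberger on the second generating set:
h_1 = 24xy + 40y - 128, LT = xy.
h_2 = -3x + 3, LT = x.

S(h_1,h_2): lcm = xy. S = \tfrac{8}{3}y - \tfrac{16}{3}.
  leading term y: no divisor's leading term divides it; move \tfrac{8}{3}y to the remainder.
  leading term 1: no divisor's leading term divides it; move -\tfrac{16}{3} to the remainder.
  remainder \tfrac{8}{3}y - \tfrac{16}{3} ≠ 0; add k_3 = \tfrac{8}{3}y - \tfrac{16}{3} to the basis.

S(h_1,k_3): lcm = xy. S = 2x + \tfrac{5}{3}y - \tfrac{16}{3}.
  leading term x: subtract (-\tfrac{2}{3})·h_2 from 2x + \tfrac{5}{3}y - \tfrac{16}{3} → \tfrac{5}{3}y - \tfrac{10}{3}
  leading term y: subtract (\tfrac{5}{8})·k_3 from \tfrac{5}{3}y - \tfrac{10}{3} → 0
  remainder 0.

S(h_2,k_3): leading monomials are coprime, so the S-polynomial reduces to 0 (Buchberger's first criterion).
Every S-polynomial of the final basis reduces to 0, so we have a Gröbner basis.
Inter-reduce: drop elements whose leading term is divisible by another's, tail-reduce, and make monic.
Reduced Gröbner basis: {x - 1, y - 2}.

Same reduced basis, so the two generating sets span the same ideal.

Yes, the ideals are equal.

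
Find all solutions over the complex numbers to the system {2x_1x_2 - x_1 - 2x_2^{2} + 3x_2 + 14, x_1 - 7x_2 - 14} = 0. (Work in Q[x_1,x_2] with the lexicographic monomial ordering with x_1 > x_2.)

{(0, -2), (14, 0)}

Compute a lex Gröbner basis by Buchberger's algorithm.
f_1 = 2x_1x_2 - x_1 - 2x_2^{2} + 3x_2 + 14, LT = x_1x_2.
f_2 = x_1 - 7x_2 - 14, LT = x_1.

S(f_1,f_2): lcm = x_1x_2. S = -\tfrac{1}{2}x_1 + 6x_2^{2} + \tfrac{31}{2}x_2 + 7.
  reduce S modulo (f_1, f_2):
  remainder 6x_2^{2} + 12x_2 ≠ 0; add h_3 = 6x_2^{2} + 12x_2 to the basis.

The other S-polynomials (S(f_1,h_3), S(f_2,h_3)) all reduce to 0 modulo the current basis, so we have a Gröbner basis.
Inter-reduce: drop elements whose leading term is divisible by another's, tail-reduce, and make monic.
Reduced Gröbner basis: {x_1 - 7x_2 - 14, x_2^{2} + 2x_2}.

A lex Gröbner basis eliminates variables successively. Here x_2^{2} + 2x_2 depends only on x_2, with roots {-2, 0}; lifting each root through the earlier basis elements recovers the full solutions.
  x_2 = -2: the earlier basis element becomes x_1 = 0, giving x_1 = 0 — point (0, -2).
  x_2 = 0: the earlier basis element becomes x_1 - 14 = 0, giving x_1 = 14 — point (14, 0).
This is the nonlinear analogue of row-reducing a linear system.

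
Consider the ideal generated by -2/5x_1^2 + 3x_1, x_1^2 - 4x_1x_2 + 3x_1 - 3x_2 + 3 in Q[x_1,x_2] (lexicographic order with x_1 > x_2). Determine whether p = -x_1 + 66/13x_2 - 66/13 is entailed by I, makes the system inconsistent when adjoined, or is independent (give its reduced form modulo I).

-x_1 + 66/13x_2 - 66/13 lies in I (it reduces to 0).

First compute the reduced Gröbner basis of I by Buchberger's algorithm.
f_1 = -2/5x_1^2 + 3x_1, LT = x_1^2.
f_2 = x_1^2 - 4x_1x_2 + 3x_1 - 3x_2 + 3, LT = x_1^2.

S(f_1,f_2): lcm = x_1^2. S = 4x_1x_2 - 21/2x_1 + 3x_2 - 3.
  leading term x_1x_2: no divisor's leading term divides it; move 4x_1x_2 to the remainder.
  leading term x_1: no divisor's leading term divides it; move -21/2x_1 to the remainder.
  leading term x_2: no divisor's leading term divides it; move 3x_2 to the remainder.
  leading term 1: no divisor's leading term divides it; move -3 to the remainder.
  remainder 4x_1x_2 - 21/2x_1 + 3x_2 - 3 ≠ 0; add h_3 = 4x_1x_2 - 21/2x_1 + 3x_2 - 3 to the basis.

S(f_1,h_3): lcm = x_1^2x_2. S = 21/8x_1^2 - 33/4x_1x_2 + 3/4x_1.
  leading term x_1^2: subtract (-105/16)·f_1 from 21/8x_1^2 - 33/4x_1x_2 + 3/4x_1 → -33/4x_1x_2 + 327/16x_1
  leading term x_1x_2: subtract (-33/16)·h_3 from -33/4x_1x_2 + 327/16x_1 → -39/32x_1 + 99/16x_2 - 99/16
  leading term x_1: no divisor's leading term divides it; move -39/32x_1 to the remainder.
  leading term x_2: no divisor's leading term divides it; move 99/16x_2 to the remainder.
  leading term 1: no divisor's leading term divides it; move -99/16 to the remainder.
  remainder -39/32x_1 + 99/16x_2 - 99/16 ≠ 0; add h_4 = -39/32x_1 + 99/16x_2 - 99/16 to the basis.

S(f_2,h_3): lcm = x_1^2x_2. S = 21/8x_1^2 - 4x_1x_2^2 + 9/4x_1x_2 + 3/4x_1 - 3x_2^2 + 3x_2.
  leading term x_1^2: subtract (-105/16)·f_1 from 21/8x_1^2 - 4x_1x_2^2 + 9/4x_1x_2 + 3/4x_1 - 3x_2^2 + 3x_2 → -4x_1x_2^2 + 9/4x_1x_2 + 327/16x_1 - 3x_2^2 + 3x_2
  leading term x_1x_2^2: subtract (-x_2)·h_3 from -4x_1x_2^2 + 9/4x_1x_2 + 327/16x_1 - 3x_2^2 + 3x_2 → -33/4x_1x_2 + 327/16x_1
  leading term x_1x_2: subtract (-33/16)·h_3 from -33/4x_1x_2 + 327/16x_1 → -39/32x_1 + 99/16x_2 - 99/16
  leading term x_1: subtract (1)·h_4 from -39/32x_1 + 99/16x_2 - 99/16 → 0
  remainder 0.

S(f_1,h_4): lcm = x_1^2. S = 66/13x_1x_2 - 327/26x_1.
  leading term x_1x_2: subtract (33/26)·h_3 from 66/13x_1x_2 - 327/26x_1 → 3/4x_1 - 99/26x_2 + 99/26
  leading term x_1: subtract (-8/13)·h_4 from 3/4x_1 - 99/26x_2 + 99/26 → 0
  remainder 0.

S(f_2,h_4): lcm = x_1^2. S = 14/13x_1x_2 - 27/13x_1 - 3x_2 + 3.
  leading term x_1x_2: subtract (7/26)·h_3 from 14/13x_1x_2 - 27/13x_1 - 3x_2 + 3 → 3/4x_1 - 99/26x_2 + 99/26
  leading term x_1: subtract (-8/13)·h_4 from 3/4x_1 - 99/26x_2 + 99/26 → 0
  remainder 0.

S(h_3,h_4): lcm = x_1x_2. S = -21/8x_1 + 66/13x_2^2 - 225/52x_2 - 3/4.
  leading term x_1: subtract (28/13)·h_4 from -21/8x_1 + 66/13x_2^2 - 225/52x_2 - 3/4 → 66/13x_2^2 - 459/26x_2 + 327/26
  leading term x_2^2: no divisor's leading term divides it; move 66/13x_2^2 to the remainder.
  leading term x_2: no divisor's leading term divides it; move -459/26x_2 to the remainder.
  leading term 1: no divisor's leading term divides it; move 327/26 to the remainder.
  remainder 66/13x_2^2 - 459/26x_2 + 327/26 ≠ 0; add h_5 = 66/13x_2^2 - 459/26x_2 + 327/26 to the basis.

S(f_1,h_5): leading monomials are coprime, so the S-polynomial reduces to 0 (Buchberger's first criterion).
S(f_2,h_5): leading monomials are coprime, so the S-polynomial reduces to 0 (Buchberger's first criterion).
S(h_3,h_5): lcm = x_1x_2^2. S = 75/88x_1x_2 - 109/44x_1 + 3/4x_2^2 - 3/4x_2.
  leading term x_1x_2: subtract (75/352)·h_3 from 75/88x_1x_2 - 109/44x_1 + 3/4x_2^2 - 3/4x_2 → -169/704x_1 + 3/4x_2^2 - 489/352x_2 + 225/352
  leading term x_1: subtract (13/66)·h_4 from -169/704x_1 + 3/4x_2^2 - 489/352x_2 + 225/352 → 3/4x_2^2 - 459/176x_2 + 327/176
  leading term x_2^2: subtract (13/88)·h_5 from 3/4x_2^2 - 459/176x_2 + 327/176 → 0
  remainder 0.

S(h_4,h_5): leading monomials are coprime, so the S-polynomial reduces to 0 (Buchberger's first criterion).
Every S-polynomial of the final basis reduces to 0, so we have a Gröbner basis.
Inter-reduce: drop elements whose leading term is divisible by another's, tail-reduce, and make monic.
Reduced Gröbner basis: {x_1 - 66/13x_2 + 66/13, x_2^2 - 153/44x_2 + 109/44}.
Label its elements g_1 = x_1 - 66/13x_2 + 66/13, g_2 = x_2^2 - 153/44x_2 + 109/44.

Reduce p = -x_1 + 66/13x_2 - 66/13 modulo G:
  leading term x_1: subtract (-1)·g_1 from -x_1 + 66/13x_2 - 66/13 → 0
  normal form = 0.
Since the normal form is 0, p ∈ I.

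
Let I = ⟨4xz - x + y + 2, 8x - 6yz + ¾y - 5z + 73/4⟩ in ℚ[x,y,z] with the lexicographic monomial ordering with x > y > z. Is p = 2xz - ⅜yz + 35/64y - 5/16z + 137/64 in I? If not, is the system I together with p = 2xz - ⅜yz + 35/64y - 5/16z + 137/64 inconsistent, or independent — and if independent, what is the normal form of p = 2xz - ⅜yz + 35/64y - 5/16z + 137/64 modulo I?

2xz - ⅜yz + 35/64y - 5/16z + 137/64 lies in I (it reduces to 0).

First compute the reduced Gröbner basis of I by Buchberger's algorithm.
f_1 = 4xz - x + y + 2, LT = xz.
f_2 = 8x - 6yz + ¾y - 5z + 73/4, LT = x.

S(f_1,f_2): lcm = xz. S = -¼x + ¾yz² - 3/32yz + ¼y + ⅝z² - 73/32z + ½.
  leading term x: subtract (-1/32)·f_2 from -¼x + ¾yz² - 3/32yz + ¼y + ⅝z² - 73/32z + ½ → ¾yz² - 9/32yz + 35/128y + ⅝z² - 39/16z + 137/128
  leading term yz²: no divisor's leading term divides it; move ¾yz² to the remainder.
  leading term yz: no divisor's leading term divides it; move -9/32yz to the remainder.
  leading term y: no divisor's leading term divides it; move 35/128y to the remainder.
  leading term z²: no divisor's leading term divides it; move ⅝z² to the remainder.
  leading term z: no divisor's leading term divides it; move -39/16z to the remainder.
  leading term 1: no divisor's leading term divides it; move 137/128 to the remainder.
  remainder ¾yz² - 9/32yz + 35/128y + ⅝z² - 39/16z + 137/128 ≠ 0; add h_3 = ¾yz² - 9/32yz + 35/128y + ⅝z² - 39/16z + 137/128 to the basis.

The other S-polynomials (S(f_1,h_3), S(f_2,h_3)) all reduce to 0 modulo the current basis, so we have a Gröbner basis.
Inter-reduce: drop elements whose leading term is divisible by another's, tail-reduce, and make monic.
Reduced Gröbner basis: {x - ¾yz + 3/32y - ⅝z + 73/32, yz² - ⅜yz + 35/96y + ⅚z² - 13/4z + 137/96}.
Label its elements g_1 = x - ¾yz + 3/32y - ⅝z + 73/32, g_2 = yz² - ⅜yz + 35/96y + ⅚z² - 13/4z + 137/96.

Reduce p = 2xz - ⅜yz + 35/64y - 5/16z + 137/64 modulo G:
  leading term xz: subtract (2z)·g_1 from 2xz - ⅜yz + 35/64y - 5/16z + 137/64 → 3/2yz² - 9/16yz + 35/64y + 5/4z² - 39/8z + 137/64
  leading term yz²: subtract (3/2)·g_2 from 3/2yz² - 9/16yz + 35/64y + 5/4z² - 39/8z + 137/64 → 0
  normal form = 0.
Since the normal form is 0, p ∈ I.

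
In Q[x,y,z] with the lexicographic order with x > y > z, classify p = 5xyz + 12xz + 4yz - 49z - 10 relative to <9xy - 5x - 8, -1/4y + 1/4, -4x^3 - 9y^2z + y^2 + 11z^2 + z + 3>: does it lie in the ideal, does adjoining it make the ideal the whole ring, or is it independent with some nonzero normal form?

Adjoining 5xyz + 12xz + 4yz - 49z - 10 makes the ideal the whole ring: the system is inconsistent.

First compute the reduced Gröbner basis of I by Buchberger's algorithm.
f_1 = 9xy - 5x - 8, LT = xy.
f_2 = -1/4y + 1/4, LT = y.
f_3 = -4x^3 - 9y^2z + y^2 + 11z^2 + z + 3, LT = x^3.

S(f_1,f_2): lcm = xy. S = 4/9x - 8/9.
  leading term x: no divisor's leading term divides it; move 4/9x to the remainder.
  leading term 1: no divisor's leading term divides it; move -8/9 to the remainder.
  remainder 4/9x - 8/9 ≠ 0; add h_4 = 4/9x - 8/9 to the basis.

S(f_1,f_3): lcm = x^3y. S = -5/9x^3 - 8/9x^2 - 9/4y^3z + 1/4y^3 + 11/4yz^2 + 1/4yz + 3/4y.
  leading term x^3: subtract (5/36)·f_3 from -5/9x^3 - 8/9x^2 - 9/4y^3z + 1/4y^3 + 11/4yz^2 + 1/4yz + 3/4y → -8/9x^2 - 9/4y^3z + 1/4y^3 + 5/4y^2z - 5/36y^2 + 11/4yz^2 + 1/4yz + 3/4y - 55/36z^2 - 5/36z - 5/12
  leading term x^2: subtract (-2x)·h_4 from -8/9x^2 - 9/4y^3z + 1/4y^3 + 5/4y^2z - 5/36y^2 + 11/4yz^2 + 1/4yz + 3/4y - 55/36z^2 - 5/36z - 5/12 → -16/9x - 9/4y^3z + 1/4y^3 + 5/4y^2z - 5/36y^2 + 11/4yz^2 + 1/4yz + 3/4y - 55/36z^2 - 5/36z - 5/12
  leading term x: subtract (-4)·h_4 from -16/9x - 9/4y^3z + 1/4y^3 + 5/4y^2z - 5/36y^2 + 11/4yz^2 + 1/4yz + 3/4y - 55/36z^2 - 5/36z - 5/12 → -9/4y^3z + 1/4y^3 + 5/4y^2z - 5/36y^2 + 11/4yz^2 + 1/4yz + 3/4y - 55/36z^2 - 5/36z - 143/36
  leading term y^3z: subtract (9y^2z)·f_2 from -9/4y^3z + 1/4y^3 + 5/4y^2z - 5/36y^2 + 11/4yz^2 + 1/4yz + 3/4y - 55/36z^2 - 5/36z - 143/36 → 1/4y^3 - y^2z - 5/36y^2 + 11/4yz^2 + 1/4yz + 3/4y - 55/36z^2 - 5/36z - 143/36
  leading term y^3: subtract (-y^2)·f_2 from 1/4y^3 - y^2z - 5/36y^2 + 11/4yz^2 + 1/4yz + 3/4y - 55/36z^2 - 5/36z - 143/36 → -y^2z + 1/9y^2 + 11/4yz^2 + 1/4yz + 3/4y - 55/36z^2 - 5/36z - 143/36
  leading term y^2z: subtract (4yz)·f_2 from -y^2z + 1/9y^2 + 11/4yz^2 + 1/4yz + 3/4y - 55/36z^2 - 5/36z - 143/36 → 1/9y^2 + 11/4yz^2 - 3/4yz + 3/4y - 55/36z^2 - 5/36z - 143/36
  leading term y^2: subtract (-4/9y)·f_2 from 1/9y^2 + 11/4yz^2 - 3/4yz + 3/4y - 55/36z^2 - 5/36z - 143/36 → 11/4yz^2 - 3/4yz + 31/36y - 55/36z^2 - 5/36z - 143/36
  leading term yz^2: subtract (-11z^2)·f_2 from 11/4yz^2 - 3/4yz + 31/36y - 55/36z^2 - 5/36z - 143/36 → -3/4yz + 31/36y + 11/9z^2 - 5/36z - 143/36
  leading term yz: subtract (3z)·f_2 from -3/4yz + 31/36y + 11/9z^2 - 5/36z - 143/36 → 31/36y + 11/9z^2 - 8/9z - 143/36
  leading term y: subtract (-31/9)·f_2 from 31/36y + 11/9z^2 - 8/9z - 143/36 → 11/9z^2 - 8/9z - 28/9
  leading term z^2: no divisor's leading term divides it; move 11/9z^2 to the remainder.
  leading term z: no divisor's leading term divides it; move -8/9z to the remainder.
  leading term 1: no divisor's leading term divides it; move -28/9 to the remainder.
  remainder 11/9z^2 - 8/9z - 28/9 ≠ 0; add h_5 = 11/9z^2 - 8/9z - 28/9 to the basis.

The other S-polynomials (S(f_2,f_3), S(f_1,h_4), S(f_2,h_4), S(f_3,h_4), S(f_1,h_5), S(f_2,h_5), S(f_3,h_5), S(h_4,h_5)) all reduce to 0 modulo the current basis, so we have a Gröbner basis.
Inter-reduce: drop elements whose leading term is divisible by another's, tail-reduce, and make monic.
Reduced Gröbner basis: {x - 2, y - 1, z^2 - 8/11z - 28/11}.
Label its elements g_1 = x - 2, g_2 = y - 1, g_3 = z^2 - 8/11z - 28/11.

Reduce p = 5xyz + 12xz + 4yz - 49z - 10 modulo G:
  leading term xyz: subtract (5yz)·g_1 from 5xyz + 12xz + 4yz - 49z - 10 → 12xz + 14yz - 49z - 10
  leading term xz: subtract (12z)·g_1 from 12xz + 14yz - 49z - 10 → 14yz - 25z - 10
  leading term yz: subtract (14z)·g_2 from 14yz - 25z - 10 → -11z - 10
  leading term z: no divisor's leading term divides it; move -11z to the remainder.
  leading term 1: no divisor's leading term divides it; move -10 to the remainder.
  normal form = -11z - 10.
The normal form is nonzero, so p ∉ I. Since p minus its normal form lies in I, I + (p) = I + (r) where r = -11z - 10; decide whether this ideal is the whole ring.
Run Buchberger on G together with r (pairs among the g_i already reduce to 0 since G is a Gröbner basis):
g_1 = x - 2, LT = x.
g_2 = y - 1, LT = y.
g_3 = z^2 - 8/11z - 28/11, LT = z^2.
r = -11z - 10, LT = z.

S(g_3,r): lcm = z^2. S = -18/11z - 28/11.
  leading term z: subtract (18/121)·r from -18/11z - 28/11 → -128/121
  leading term 1: no divisor's leading term divides it; move -128/121 to the remainder.
  remainder -128/121 ≠ 0; add m_5 = -128/121 to the basis.

The other S-polynomials (S(g_1,g_2), S(g_1,g_3), S(g_1,r), S(g_2,g_3), S(g_2,r), S(g_1,m_5), S(g_2,m_5), S(g_3,m_5), S(r,m_5)) all reduce to 0 modulo the current basis, so we have a Gröbner basis.
Inter-reduce: drop elements whose leading term is divisible by another's, tail-reduce, and make monic.
Reduced Gröbner basis: {1}.
The reduced Gröbner basis of I + (p) is {1}: the ideal is the whole ring, so the enlarged system has no common solution — adjoining p is inconsistent.

The remainder on division by a Gröbner basis is unique — it is the normal form.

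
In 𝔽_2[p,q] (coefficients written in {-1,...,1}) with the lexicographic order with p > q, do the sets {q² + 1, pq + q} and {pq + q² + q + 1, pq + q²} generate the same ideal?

Equality of ideals is decidable: compute both reduced Gröbner bases (unique for the ordering) and check whether they agree.
Buchberger on the first generating set:
f_1 = q² + 1, LT = q².
f_2 = pq + q, LT = pq.

S(f_1,f_2): lcm = pq². S = p + q².
  reduce S modulo (f_1, f_2):
  remainder p + 1 ≠ 0; add g_3 = p + 1 to the basis.

The other S-polynomials (S(f_1,g_3), S(f_2,g_3)) all reduce to 0 modulo the current basis, so we have a Gröbner basis.
Inter-reduce: drop elements whose leading term is divisible by another's, tail-reduce, and make monic.
Reduced Gröbner basis: {p + 1, q² + 1}.

Buchberger on the second generating set:
h_1 = pq + q² + q + 1, LT = pq.
h_2 = pq + q², LT = pq.

S(h_1,h_2): lcm = pq. S = q + 1.
  reduce S modulo (h_1, h_2):
  remainder q + 1 ≠ 0; add k_3 = q + 1 to the basis.

S(h_1,k_3): lcm = pq. S = p + q² + q + 1.
  reduce S modulo (h_1, h_2, k_3):
  remainder p + 1 ≠ 0; add k_4 = p + 1 to the basis.

The other S-polynomials (S(h_2,k_3), S(h_1,k_4), S(h_2,k_4), S(k_3,k_4)) all reduce to 0 modulo the current basis, so we have a Gröbner basis.
Inter-reduce: drop elements whose leading term is divisible by another's, tail-reduce, and make monic.
Reduced Gröbner basis: {p + 1, q + 1}.

The bases are distinct; the ideals are different.

No, the ideals differ.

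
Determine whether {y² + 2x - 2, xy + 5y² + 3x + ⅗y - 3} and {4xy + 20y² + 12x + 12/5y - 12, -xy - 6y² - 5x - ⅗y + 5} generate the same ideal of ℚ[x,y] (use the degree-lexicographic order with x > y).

Yes, the ideals are equal.

For a fixed monomial order, each ideal has a unique reduced Gröbner basis; comparing bases decides equality.
Buchberger on the first generating set:
f_1 = y² + 2x - 2, LT = y².
f_2 = xy + 5y² + 3x + ⅗y - 3, LT = xy.

S(f_1,f_2): lcm = xy². S = -5y³ + 2x² - 3xy - ⅗y² - 2x + 3y.
  leading term y³: subtract (-5y)·f_1 from -5y³ + 2x² - 3xy - ⅗y² - 2x + 3y → 2x² + 7xy - ⅗y² - 2x - 7y
  leading term x²: no divisor's leading term divides it; move 2x² to the remainder.
  leading term xy: subtract (7)·f_2 from 7xy - ⅗y² - 2x - 7y → -178/5y² - 23x - 56/5y + 21
  leading term y²: subtract (-178/5)·f_1 from -178/5y² - 23x - 56/5y + 21 → 241/5x - 56/5y - 251/5
  leading term x: no divisor's leading term divides it; move 241/5x to the remainder.
  leading term y: no divisor's leading term divides it; move -56/5y to the remainder.
  leading term 1: no divisor's leading term divides it; move -251/5 to the remainder.
  remainder 2x² + 241/5x - 56/5y - 251/5 ≠ 0; add g_3 = 2x² + 241/5x - 56/5y - 251/5 to the basis.

S(f_1,g_3): leading monomials are coprime, so the S-polynomial reduces to 0 (Buchberger's first criterion).
S(f_2,g_3): lcm = x²y. S = 5xy² + 3x² - 47/2xy + 28/5y² - 3x + 251/10y.
  leading term xy²: subtract (5x)·f_1 from 5xy² + 3x² - 47/2xy + 28/5y² - 3x + 251/10y → -7x² - 47/2xy + 28/5y² + 7x + 251/10y
  leading term x²: subtract (-7/2)·g_3 from -7x² - 47/2xy + 28/5y² + 7x + 251/10y → -47/2xy + 28/5y² + 1757/10x - 141/10y - 1757/10
  leading term xy: subtract (-47/2)·f_2 from -47/2xy + 28/5y² + 1757/10x - 141/10y - 1757/10 → 1231/10y² + 1231/5x - 1231/5
  leading term y²: subtract (1231/10)·f_1 from 1231/10y² + 1231/5x - 1231/5 → 0
  remainder 0.

Every S-polynomial of the final basis reduces to 0, so we have a Gröbner basis.
Inter-reduce: drop elements whose leading term is divisible by another's, tail-reduce, and make monic.
Reduced Gröbner basis: {x² + 241/10x - 28/5y - 251/10, xy - 7x + ⅗y + 7, y² + 2x - 2}.

Buchberger on the second generating set:
h_1 = 4xy + 20y² + 12x + 12/5y - 12, LT = xy.
h_2 = -xy - 6y² - 5x - ⅗y + 5, LT = xy.

S(h_1,h_2): lcm = xy. S = -y² - 2x + 2.
  leading term y²: no divisor's leading term divides it; move -y² to the remainder.
  leading term x: no divisor's leading term divides it; move -2x to the remainder.
  leading term 1: no divisor's leading term divides it; move 2 to the remainder.
  remainder -y² - 2x + 2 ≠ 0; add k_3 = -y² - 2x + 2 to the basis.

S(h_1,k_3): lcm = xy². S = 5y³ - 2x² + 3xy + ⅗y² + 2x - 3y.
  leading term y³: subtract (-5y)·k_3 from 5y³ - 2x² + 3xy + ⅗y² + 2x - 3y → -2x² - 7xy + ⅗y² + 2x + 7y
  leading term x²: no divisor's leading term divides it; move -2x² to the remainder.
  leading term xy: subtract (-7/4)·h_1 from -7xy + ⅗y² + 2x + 7y → 178/5y² + 23x + 56/5y - 21
  leading term y²: subtract (-178/5)·k_3 from 178/5y² + 23x + 56/5y - 21 → -241/5x + 56/5y + 251/5
  leading term x: no divisor's leading term divides it; move -241/5x to the remainder.
  leading term y: no divisor's leading term divides it; move 56/5y to the remainder.
  leading term 1: no divisor's leading term divides it; move 251/5 to the remainder.
  remainder -2x² - 241/5x + 56/5y + 251/5 ≠ 0; add k_4 = -2x² - 241/5x + 56/5y + 251/5 to the basis.

S(h_2,k_3): lcm = xy². S = 6y³ - 2x² + 5xy + ⅗y² + 2x - 5y.
  leading term y³: subtract (-6y)·k_3 from 6y³ - 2x² + 5xy + ⅗y² + 2x - 5y → -2x² - 7xy + ⅗y² + 2x + 7y
  leading term x²: subtract (1)·k_4 from -2x² - 7xy + ⅗y² + 2x + 7y → -7xy + ⅗y² + 251/5x - 21/5y - 251/5
  leading term xy: subtract (-7/4)·h_1 from -7xy + ⅗y² + 251/5x - 21/5y - 251/5 → 178/5y² + 356/5x - 356/5
  leading term y²: subtract (-178/5)·k_3 from 178/5y² + 356/5x - 356/5 → 0
  remainder 0.

S(h_1,k_4): lcm = x²y. S = 5xy² + 3x² - 47/2xy + 28/5y² - 3x + 251/10y.
  leading term xy²: subtract (5/4y)·h_1 from 5xy² + 3x² - 47/2xy + 28/5y² - 3x + 251/10y → -25y³ + 3x² - 77/2xy + 13/5y² - 3x + 401/10y
  leading term y³: subtract (25y)·k_3 from -25y³ + 3x² - 77/2xy + 13/5y² - 3x + 401/10y → 3x² + 23/2xy + 13/5y² - 3x - 99/10y
  leading term x²: subtract (-3/2)·k_4 from 3x² + 23/2xy + 13/5y² - 3x - 99/10y → 23/2xy + 13/5y² - 753/10x + 69/10y + 753/10
  leading term xy: subtract (23/8)·h_1 from 23/2xy + 13/5y² - 753/10x + 69/10y + 753/10 → -549/10y² - 549/5x + 549/5
  leading term y²: subtract (549/10)·k_3 from -549/10y² - 549/5x + 549/5 → 0
  remainder 0.

S(h_2,k_4): lcm = x²y. S = 6xy² + 5x² - 47/2xy + 28/5y² - 5x + 251/10y.
  leading term xy²: subtract (3/2y)·h_1 from 6xy² + 5x² - 47/2xy + 28/5y² - 5x + 251/10y → -30y³ + 5x² - 83/2xy + 2y² - 5x + 431/10y
  leading term y³: subtract (30y)·k_3 from -30y³ + 5x² - 83/2xy + 2y² - 5x + 431/10y → 5x² + 37/2xy + 2y² - 5x - 169/10y
  leading term x²: subtract (-5/2)·k_4 from 5x² + 37/2xy + 2y² - 5x - 169/10y → 37/2xy + 2y² - 251/2x + 111/10y + 251/2
  leading term xy: subtract (37/8)·h_1 from 37/2xy + 2y² - 251/2x + 111/10y + 251/2 → -181/2y² - 181x + 181
  leading term y²: subtract (181/2)·k_3 from -181/2y² - 181x + 181 → 0
  remainder 0.

S(k_3,k_4): leading monomials are coprime, so the S-polynomial reduces to 0 (Buchberger's first criterion).
Every S-polynomial of the final basis reduces to 0, so we have a Gröbner basis.
Inter-reduce: drop elements whose leading term is divisible by another's, tail-reduce, and make monic.
Reduced Gröbner basis: {x² + 241/10x - 28/5y - 251/10, xy - 7x + ⅗y + 7, y² + 2x - 2}.

These coincide, so the ideals are equal.
The choice of monomial ordering does not affect the verdict — as long as both bases are computed under the same ordering, their equality decides ideal equality.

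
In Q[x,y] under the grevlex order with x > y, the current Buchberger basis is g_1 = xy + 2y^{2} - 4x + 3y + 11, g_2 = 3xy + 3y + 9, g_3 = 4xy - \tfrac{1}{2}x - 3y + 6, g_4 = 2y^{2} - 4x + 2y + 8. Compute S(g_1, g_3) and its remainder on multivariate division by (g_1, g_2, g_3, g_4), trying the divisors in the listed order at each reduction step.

lcm(LM(g_1), LM(g_3)) = xy.
S = (lcm/LT(g_1))·g_1 − (lcm/LT(g_3))·g_3 = 2y^{2} - \tfrac{31}{8}x + \tfrac{15}{4}y + \tfrac{19}{2}.
Reduce S modulo (g_1, g_2, g_3, g_4) in that order:
  leading term y^{2}: subtract (1)·g_4 from 2y^{2} - \tfrac{31}{8}x + \tfrac{15}{4}y + \tfrac{19}{2} → \tfrac{1}{8}x + \tfrac{7}{4}y + \tfrac{3}{2}
  leading term x: no divisor's leading term divides it; move \tfrac{1}{8}x to the remainder.
  leading term y: no divisor's leading term divides it; move \tfrac{7}{4}y to the remainder.
  leading term 1: no divisor's leading term divides it; move \tfrac{3}{2} to the remainder.
The remainder \tfrac{1}{8}x + \tfrac{7}{4}y + \tfrac{3}{2} is nonzero, so it would be added as the next basis element.
This is the inner loop of Buchberger's algorithm — each nonzero remainder becomes a new basis element.

S(g_1, g_3) = 2y^{2} - \tfrac{31}{8}x + \tfrac{15}{4}y + \tfrac{19}{2}; remainder on division = \tfrac{1}{8}x + \tfrac{7}{4}y + \tfrac{3}{2}.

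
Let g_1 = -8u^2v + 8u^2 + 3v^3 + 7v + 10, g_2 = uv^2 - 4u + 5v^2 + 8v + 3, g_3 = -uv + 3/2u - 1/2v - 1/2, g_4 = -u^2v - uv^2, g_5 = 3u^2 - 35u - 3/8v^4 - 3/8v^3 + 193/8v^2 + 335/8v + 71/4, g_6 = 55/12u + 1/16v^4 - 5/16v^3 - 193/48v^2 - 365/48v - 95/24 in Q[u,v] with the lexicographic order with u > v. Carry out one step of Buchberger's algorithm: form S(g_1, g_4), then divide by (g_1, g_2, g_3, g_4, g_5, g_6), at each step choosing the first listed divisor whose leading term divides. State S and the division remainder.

S(g_1, g_4) = -u^2 - uv^2 - 3/8v^3 - 7/8v - 5/4; remainder on division = 39/440v^4 - 69/44v^3 - 309/440v^2 - 54/11v - 129/22.

lcm(LM(g_1), LM(g_4)) = u^2v.
S = (lcm/LT(g_1))·g_1 − (lcm/LT(g_4))·g_4 = -u^2 - uv^2 - 3/8v^3 - 7/8v - 5/4.
Reduce S modulo (g_1, g_2, g_3, g_4, g_5, g_6) in that order:
  leading term u^2: subtract (-1/3)·g_5 from -u^2 - uv^2 - 3/8v^3 - 7/8v - 5/4 → -uv^2 - 35/3u - 1/8v^4 - 1/2v^3 + 193/24v^2 + 157/12v + 14/3
  leading term uv^2: subtract (-1)·g_2 from -uv^2 - 35/3u - 1/8v^4 - 1/2v^3 + 193/24v^2 + 157/12v + 14/3 → -47/3u - 1/8v^4 - 1/2v^3 + 313/24v^2 + 253/12v + 23/3
  leading term u: subtract (-188/55)·g_6 from -47/3u - 1/8v^4 - 1/2v^3 + 313/24v^2 + 253/12v + 23/3 → 39/440v^4 - 69/44v^3 - 309/440v^2 - 54/11v - 129/22
  leading term v^4: no divisor's leading term divides it; move 39/440v^4 to the remainder.
  leading term v^3: no divisor's leading term divides it; move -69/44v^3 to the remainder.
  leading term v^2: no divisor's leading term divides it; move -309/440v^2 to the remainder.
  leading term v: no divisor's leading term divides it; move -54/11v to the remainder.
  leading term 1: no divisor's leading term divides it; move -129/22 to the remainder.
The remainder 39/440v^4 - 69/44v^3 - 309/440v^2 - 54/11v - 129/22 is nonzero, so it would be added as the next basis element.
An S-polynomial is built so that the two leading terms cancel; whether anything survives reduction is exactly the Gröbner-basis criterion.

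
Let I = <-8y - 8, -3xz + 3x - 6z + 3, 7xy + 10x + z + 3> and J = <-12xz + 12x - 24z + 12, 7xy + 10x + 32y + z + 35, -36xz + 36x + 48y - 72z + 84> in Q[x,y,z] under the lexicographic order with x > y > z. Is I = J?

Yes, the ideals are equal.

Two ideals are equal iff their reduced Gröbner bases coincide (the reduced basis is unique for a fixed ordering).
Buchberger on the first generating set:
f_1 = -8y - 8, LT = y.
f_2 = -3xz + 3x - 6z + 3, LT = xz.
f_3 = 7xy + 10x + z + 3, LT = xy.

S(f_1,f_3): lcm = xy. S = -3/7x - 1/7z - 3/7.
  leading term x: no divisor's leading term divides it; move -3/7x to the remainder.
  leading term z: no divisor's leading term divides it; move -1/7z to the remainder.
  leading term 1: no divisor's leading term divides it; move -3/7 to the remainder.
  remainder -3/7x - 1/7z - 3/7 ≠ 0; add g_4 = -3/7x - 1/7z - 3/7 to the basis.

S(f_2,f_3): lcm = xyz. S = -xy - 10/7xz + 2yz - y - 1/7z^2 - 3/7z.
  leading term xy: subtract (1/8x)·f_1 from -xy - 10/7xz + 2yz - y - 1/7z^2 - 3/7z → -10/7xz + x + 2yz - y - 1/7z^2 - 3/7z
  leading term xz: subtract (10/21)·f_2 from -10/7xz + x + 2yz - y - 1/7z^2 - 3/7z → -3/7x + 2yz - y - 1/7z^2 + 17/7z - 10/7
  leading term x: subtract (1)·g_4 from -3/7x + 2yz - y - 1/7z^2 + 17/7z - 10/7 → 2yz - y - 1/7z^2 + 18/7z - 1
  leading term yz: subtract (-1/4z)·f_1 from 2yz - y - 1/7z^2 + 18/7z - 1 → -y - 1/7z^2 + 4/7z - 1
  leading term y: subtract (1/8)·f_1 from -y - 1/7z^2 + 4/7z - 1 → -1/7z^2 + 4/7z
  leading term z^2: no divisor's leading term divides it; move -1/7z^2 to the remainder.
  leading term z: no divisor's leading term divides it; move 4/7z to the remainder.
  remainder -1/7z^2 + 4/7z ≠ 0; add g_5 = -1/7z^2 + 4/7z to the basis.

The other S-polynomials (S(f_1,f_2), S(f_1,g_4), S(f_2,g_4), S(f_3,g_4), S(f_1,g_5), S(f_2,g_5), S(f_3,g_5), S(g_4,g_5)) all reduce to 0 modulo the current basis, so we have a Gröbner basis.
Inter-reduce: drop elements whose leading term is divisible by another's, tail-reduce, and make monic.
Reduced Gröbner basis: {x + 1/3z + 1, y + 1, z^2 - 4z}.

Buchberger on the second generating set:
h_1 = -12xz + 12x - 24z + 12, LT = xz.
h_2 = 7xy + 10x + 32y + z + 35, LT = xy.
h_3 = -36xz + 36x + 48y - 72z + 84, LT = xz.

S(h_1,h_2): lcm = xyz. S = -xy - 10/7xz - 18/7yz - y - 1/7z^2 - 5z.
  leading term xy: subtract (-1/7)·h_2 from -xy - 10/7xz - 18/7yz - y - 1/7z^2 - 5z → -10/7xz + 10/7x - 18/7yz + 25/7y - 1/7z^2 - 34/7z + 5
  leading term xz: subtract (5/42)·h_1 from -10/7xz + 10/7x - 18/7yz + 25/7y - 1/7z^2 - 34/7z + 5 → -18/7yz + 25/7y - 1/7z^2 - 2z + 25/7
  leading term yz: no divisor's leading term divides it; move -18/7yz to the remainder.
  leading term y: no divisor's leading term divides it; move 25/7y to the remainder.
  leading term z^2: no divisor's leading term divides it; move -1/7z^2 to the remainder.
  leading term z: no divisor's leading term divides it; move -2z to the remainder.
  leading term 1: no divisor's leading term divides it; move 25/7 to the remainder.
  remainder -18/7yz + 25/7y - 1/7z^2 - 2z + 25/7 ≠ 0; add k_4 = -18/7yz + 25/7y - 1/7z^2 - 2z + 25/7 to the basis.

S(h_1,h_3): lcm = xz. S = 4/3y + 4/3.
  leading term y: no divisor's leading term divides it; move 4/3y to the remainder.
  leading term 1: no divisor's leading term divides it; move 4/3 to the remainder.
  remainder 4/3y + 4/3 ≠ 0; add k_5 = 4/3y + 4/3 to the basis.

S(h_2,k_5): lcm = xy. S = 3/7x + 32/7y + 1/7z + 5.
  leading term x: no divisor's leading term divides it; move 3/7x to the remainder.
  leading term y: subtract (24/7)·k_5 from 32/7y + 1/7z + 5 → 1/7z + 3/7
  leading term z: no divisor's leading term divides it; move 1/7z to the remainder.
  leading term 1: no divisor's leading term divides it; move 3/7 to the remainder.
  remainder 3/7x + 1/7z + 3/7 ≠ 0; add k_6 = 3/7x + 1/7z + 3/7 to the basis.

S(k_4,k_5): lcm = yz. S = -25/18y + 1/18z^2 - 2/9z - 25/18.
  leading term y: subtract (-25/24)·k_5 from -25/18y + 1/18z^2 - 2/9z - 25/18 → 1/18z^2 - 2/9z
  leading term z^2: no divisor's leading term divides it; move 1/18z^2 to the remainder.
  leading term z: no divisor's leading term divides it; move -2/9z to the remainder.
  remainder 1/18z^2 - 2/9z ≠ 0; add k_7 = 1/18z^2 - 2/9z to the basis.

The other S-polynomials (S(h_2,h_3), S(h_1,k_4), S(h_2,k_4), S(h_3,k_4), S(h_1,k_5), S(h_3,k_5), S(h_1,k_6), S(h_2,k_6), S(h_3,k_6), S(k_4,k_6), S(k_5,k_6), S(h_1,k_7), S(h_2,k_7), S(h_3,k_7), S(k_4,k_7), S(k_5,k_7), S(k_6,k_7)) all reduce to 0 modulo the current basis, so we have a Gröbner basis.
Inter-reduce: drop elements whose leading term is divisible by another's, tail-reduce, and make monic.
Reduced Gröbner basis: {x + 1/3z + 1, y + 1, z^2 - 4z}.

These coincide, so the ideals are equal.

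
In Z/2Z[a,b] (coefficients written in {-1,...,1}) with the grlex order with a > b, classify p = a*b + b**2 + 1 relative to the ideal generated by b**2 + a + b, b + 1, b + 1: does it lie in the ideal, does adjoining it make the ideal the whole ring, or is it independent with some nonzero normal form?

First compute the reduced Gröbner basis of I by Buchberger's algorithm.
f_1 = b**2 + a + b, LT = b**2.
f_2 = b + 1, LT = b.
f_3 = b + 1, LT = b.

S(f_1,f_2): lcm = b**2. S = a.
  leading term a: no divisor's leading term divides it; move a to the remainder.
  remainder a ≠ 0; add h_4 = a to the basis.

The other S-polynomials (S(f_1,f_3), S(f_2,f_3), S(f_1,h_4), S(f_2,h_4), S(f_3,h_4)) all reduce to 0 modulo the current basis, so we have a Gröbner basis.
Inter-reduce: drop elements whose leading term is divisible by another's, tail-reduce, and make monic.
Reduced Gröbner basis: {a, b + 1}.
Label its elements g_1 = a, g_2 = b + 1.

Reduce p = a*b + b**2 + 1 modulo G:
  leading term a*b: subtract (b)·g_1 from a*b + b**2 + 1 → b**2 + 1
  leading term b**2: subtract (b)·g_2 from b**2 + 1 → b + 1
  leading term b: subtract (1)·g_2 from b + 1 → 0
  normal form = 0.
Since the normal form is 0, p ∈ I.

a*b + b**2 + 1 lies in I (it reduces to 0).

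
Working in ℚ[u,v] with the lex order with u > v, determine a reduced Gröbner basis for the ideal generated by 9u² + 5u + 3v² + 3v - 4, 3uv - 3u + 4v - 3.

G = {u - v³ - 7/9v + 1, v⁴ - v³ + 7/9v² - 4/9v}

f_1 = 9u² + 5u + 3v² + 3v - 4, LT = u².
f_2 = 3uv - 3u + 4v - 3, LT = uv.

S(f_1,f_2): lcm = u²v. S = u² - 7/9uv + u + ⅓v³ + ⅓v² - 4/9v.
  reduce S modulo (f_1, f_2):
  remainder -⅓u + ⅓v³ + 7/27v - ⅓ ≠ 0; add g_3 = -⅓u + ⅓v³ + 7/27v - ⅓ to the basis.

S(f_2,g_3): lcm = uv. S = -u + v⁴ + 7/9v² + ⅓v - 1.
  reduce S modulo (f_1, f_2, g_3):
  remainder v⁴ - v³ + 7/9v² - 4/9v ≠ 0; add g_4 = v⁴ - v³ + 7/9v² - 4/9v to the basis.

The other S-polynomials (S(f_1,g_3), S(f_1,g_4), S(f_2,g_4), S(g_3,g_4)) all reduce to 0 modulo the current basis, so we have a Gröbner basis.
Inter-reduce: drop elements whose leading term is divisible by another's, tail-reduce, and make monic.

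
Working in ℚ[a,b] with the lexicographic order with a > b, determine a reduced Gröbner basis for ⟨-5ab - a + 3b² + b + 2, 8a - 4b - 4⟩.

G = {a - ½b - ½, b² - 4b + 3}

f_1 = -5ab - a + 3b² + b + 2, LT = ab.
f_2 = 8a - 4b - 4, LT = a.

S(f_1,f_2): lcm = ab. S = ⅕a - 1/10b² + 3/10b - ⅖.
  reduce S modulo (f_1, f_2):
  remainder -1/10b² + ⅖b - 3/10 ≠ 0; add g_3 = -1/10b² + ⅖b - 3/10 to the basis.

The other S-polynomials (S(f_1,g_3), S(f_2,g_3)) all reduce to 0 modulo the current basis, so we have a Gröbner basis.
Inter-reduce: drop elements whose leading term is divisible by another's, tail-reduce, and make monic.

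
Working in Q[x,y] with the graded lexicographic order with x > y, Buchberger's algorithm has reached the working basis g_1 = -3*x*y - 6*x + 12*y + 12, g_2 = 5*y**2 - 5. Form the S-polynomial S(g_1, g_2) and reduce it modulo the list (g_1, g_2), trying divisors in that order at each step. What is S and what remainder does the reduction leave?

lcm(LM(g_1), LM(g_2)) = x*y**2.
S = (lcm/LT(g_1))·g_1 − (lcm/LT(g_2))·g_2 = 2*x*y - 4*y**2 + x - 4*y.
Reduce S modulo (g_1, g_2) in that order:
  leading term x*y: subtract (-2/3)·g_1 from 2*x*y - 4*y**2 + x - 4*y → -4*y**2 - 3*x + 4*y + 8
  leading term y**2: subtract (-4/5)·g_2 from -4*y**2 - 3*x + 4*y + 8 → -3*x + 4*y + 4
  leading term x: no divisor's leading term divides it; move -3*x to the remainder.
  leading term y: no divisor's leading term divides it; move 4*y to the remainder.
  leading term 1: no divisor's leading term divides it; move 4 to the remainder.
The remainder -3*x + 4*y + 4 is nonzero, so it would be added as the next basis element.

S(g_1, g_2) = 2*x*y - 4*y**2 + x - 4*y; remainder on division = -3*x + 4*y + 4.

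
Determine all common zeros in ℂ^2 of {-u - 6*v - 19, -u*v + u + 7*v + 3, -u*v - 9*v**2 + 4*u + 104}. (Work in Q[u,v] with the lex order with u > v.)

Compute a lex Gröbner basis by Buchberger's algorithm.
f_1 = -u - 6*v - 19, LT = u.
f_2 = -u*v + u + 7*v + 3, LT = u*v.
f_3 = -u*v + 4*u - 9*v**2 + 104, LT = u*v.

S(f_1,f_2): lcm = u*v. S = u + 6*v**2 + 26*v + 3.
  leading term u: subtract (-1)·f_1 from u + 6*v**2 + 26*v + 3 → 6*v**2 + 20*v - 16
  leading term v**2: no divisor's leading term divides it; move 6*v**2 to the remainder.
  leading term v: no divisor's leading term divides it; move 20*v to the remainder.
  leading term 1: no divisor's leading term divides it; move -16 to the remainder.
  remainder 6*v**2 + 20*v - 16 ≠ 0; add h_4 = 6*v**2 + 20*v - 16 to the basis.

S(f_1,f_3): lcm = u*v. S = 4*u - 3*v**2 + 19*v + 104.
  leading term u: subtract (-4)·f_1 from 4*u - 3*v**2 + 19*v + 104 → -3*v**2 - 5*v + 28
  leading term v**2: subtract (-1/2)·h_4 from -3*v**2 - 5*v + 28 → 5*v + 20
  leading term v: no divisor's leading term divides it; move 5*v to the remainder.
  leading term 1: no divisor's leading term divides it; move 20 to the remainder.
  remainder 5*v + 20 ≠ 0; add h_5 = 5*v + 20 to the basis.

The other S-polynomials (S(f_2,f_3), S(f_1,h_4), S(f_2,h_4), S(f_3,h_4), S(f_1,h_5), S(f_2,h_5), S(f_3,h_5), S(h_4,h_5)) all reduce to 0 modulo the current basis, so we have a Gröbner basis.
Inter-reduce: drop elements whose leading term is divisible by another's, tail-reduce, and make monic.
Reduced Gröbner basis: {u - 5, v + 4}.

From the last basis element, v + 4 = 0, so v takes values in {-4}. Each choice, substituted upward through the basis, yields the corresponding point(s) of the solution set.
  v = -4: the earlier basis element becomes u - 5 = 0, giving u = 5 — point (5, -4).
Substituting each solution back into the original system confirms all equations vanish.
A lex Gröbner basis triangularizes the system, enabling back-substitution.

{(5, -4)}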